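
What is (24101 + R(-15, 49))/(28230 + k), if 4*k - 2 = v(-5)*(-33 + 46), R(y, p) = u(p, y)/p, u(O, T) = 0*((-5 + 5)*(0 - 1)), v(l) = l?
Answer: 96404/112857 ≈ 0.85421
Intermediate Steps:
u(O, T) = 0 (u(O, T) = 0*(0*(-1)) = 0*0 = 0)
R(y, p) = 0 (R(y, p) = 0/p = 0)
k = -63/4 (k = ½ + (-5*(-33 + 46))/4 = ½ + (-5*13)/4 = ½ + (¼)*(-65) = ½ - 65/4 = -63/4 ≈ -15.750)
(24101 + R(-15, 49))/(28230 + k) = (24101 + 0)/(28230 - 63/4) = 24101/(112857/4) = 24101*(4/112857) = 96404/112857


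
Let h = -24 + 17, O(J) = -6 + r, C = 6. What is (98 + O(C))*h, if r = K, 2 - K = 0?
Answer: -658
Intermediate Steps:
K = 2 (K = 2 - 1*0 = 2 + 0 = 2)
r = 2
O(J) = -4 (O(J) = -6 + 2 = -4)
h = -7
(98 + O(C))*h = (98 - 4)*(-7) = 94*(-7) = -658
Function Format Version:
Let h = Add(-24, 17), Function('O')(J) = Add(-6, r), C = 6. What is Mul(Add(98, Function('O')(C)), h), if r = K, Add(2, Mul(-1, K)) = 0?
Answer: -658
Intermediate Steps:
K = 2 (K = Add(2, Mul(-1, 0)) = Add(2, 0) = 2)
r = 2
Function('O')(J) = -4 (Function('O')(J) = Add(-6, 2) = -4)
h = -7
Mul(Add(98, Function('O')(C)), h) = Mul(Add(98, -4), -7) = Mul(94, -7) = -658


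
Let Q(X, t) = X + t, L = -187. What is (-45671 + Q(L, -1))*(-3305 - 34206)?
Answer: 1720216949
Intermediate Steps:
(-45671 + Q(L, -1))*(-3305 - 34206) = (-45671 + (-187 - 1))*(-3305 - 34206) = (-45671 - 188)*(-37511) = -45859*(-37511) = 1720216949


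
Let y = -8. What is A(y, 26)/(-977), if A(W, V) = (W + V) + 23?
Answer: -41/977 ≈ -0.041965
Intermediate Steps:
A(W, V) = 23 + V + W (A(W, V) = (V + W) + 23 = 23 + V + W)
A(y, 26)/(-977) = (23 + 26 - 8)/(-977) = 41*(-1/977) = -41/977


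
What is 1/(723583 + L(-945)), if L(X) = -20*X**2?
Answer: -1/17136917 ≈ -5.8354e-8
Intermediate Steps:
1/(723583 + L(-945)) = 1/(723583 - 20*(-945)**2) = 1/(723583 - 20*893025) = 1/(723583 - 17860500) = 1/(-17136917) = -1/17136917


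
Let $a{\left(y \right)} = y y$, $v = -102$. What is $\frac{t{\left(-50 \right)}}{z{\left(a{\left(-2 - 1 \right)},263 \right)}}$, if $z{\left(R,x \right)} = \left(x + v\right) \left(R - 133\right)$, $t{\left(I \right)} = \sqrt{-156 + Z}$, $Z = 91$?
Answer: $- \frac{i \sqrt{65}}{19964} \approx - 0.00040384 i$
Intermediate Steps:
$t{\left(I \right)} = i \sqrt{65}$ ($t{\left(I \right)} = \sqrt{-156 + 91} = \sqrt{-65} = i \sqrt{65}$)
$a{\left(y \right)} = y^{2}$
$z{\left(R,x \right)} = \left(-133 + R\right) \left(-102 + x\right)$ ($z{\left(R,x \right)} = \left(x - 102\right) \left(R - 133\right) = \left(-102 + x\right) \left(-133 + R\right) = \left(-133 + R\right) \left(-102 + x\right)$)
$\frac{t{\left(-50 \right)}}{z{\left(a{\left(-2 - 1 \right)},263 \right)}} = \frac{i \sqrt{65}}{13566 - 34979 - 102 \left(-2 - 1\right)^{2} + \left(-2 - 1\right)^{2} \cdot 263} = \frac{i \sqrt{65}}{13566 - 34979 - 102 \left(-3\right)^{2} + \left(-3\right)^{2} \cdot 263} = \frac{i \sqrt{65}}{13566 - 34979 - 918 + 9 \cdot 263} = \frac{i \sqrt{65}}{13566 - 34979 - 918 + 2367} = \frac{i \sqrt{65}}{-19964} = i \sqrt{65} \left(- \frac{1}{19964}\right) = - \frac{i \sqrt{65}}{19964}$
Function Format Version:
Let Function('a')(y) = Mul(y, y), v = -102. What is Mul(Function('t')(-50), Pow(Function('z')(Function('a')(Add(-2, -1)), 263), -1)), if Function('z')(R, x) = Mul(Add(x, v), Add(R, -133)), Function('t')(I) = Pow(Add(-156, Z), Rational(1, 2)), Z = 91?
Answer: Mul(Rational(-1, 19964), I, Pow(65, Rational(1, 2))) ≈ Mul(-0.00040384, I)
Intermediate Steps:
Function('t')(I) = Mul(I, Pow(65, Rational(1, 2))) (Function('t')(I) = Pow(Add(-156, 91), Rational(1, 2)) = Pow(-65, Rational(1, 2)) = Mul(I, Pow(65, Rational(1, 2))))
Function('a')(y) = Pow(y, 2)
Function('z')(R, x) = Mul(Add(-133, R), Add(-102, x)) (Function('z')(R, x) = Mul(Add(x, -102), Add(R, -133)) = Mul(Add(-102, x), Add(-133, R)) = Mul(Add(-133, R), Add(-102, x)))
Mul(Function('t')(-50), Pow(Function('z')(Function('a')(Add(-2, -1)), 263), -1)) = Mul(Mul(I, Pow(65, Rational(1, 2))), Pow(Add(13566, Mul(-133, 263), Mul(-102, Pow(Add(-2, -1), 2)), Mul(Pow(Add(-2, -1), 2), 263)), -1)) = Mul(Mul(I, Pow(65, Rational(1, 2))), Pow(Add(13566, -34979, Mul(-102, Pow(-3, 2)), Mul(Pow(-3, 2), 263)), -1)) = Mul(Mul(I, Pow(65, Rational(1, 2))), Pow(Add(13566, -34979, Mul(-102, 9), Mul(9, 263)), -1)) = Mul(Mul(I, Pow(65, Rational(1, 2))), Pow(Add(13566, -34979, -918, 2367), -1)) = Mul(Mul(I, Pow(65, Rational(1, 2))), Pow(-19964, -1)) = Mul(Mul(I, Pow(65, Rational(1, 2))), Rational(-1, 19964)) = Mul(Rational(-1, 19964), I, Pow(65, Rational(1, 2)))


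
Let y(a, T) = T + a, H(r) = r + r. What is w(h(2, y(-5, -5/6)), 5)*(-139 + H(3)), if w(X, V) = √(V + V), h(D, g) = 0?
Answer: -133*√10 ≈ -420.58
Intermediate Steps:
H(r) = 2*r
w(X, V) = √2*√V (w(X, V) = √(2*V) = √2*√V)
w(h(2, y(-5, -5/6)), 5)*(-139 + H(3)) = (√2*√5)*(-139 + 2*3) = √10*(-139 + 6) = √10*(-133) = -133*√10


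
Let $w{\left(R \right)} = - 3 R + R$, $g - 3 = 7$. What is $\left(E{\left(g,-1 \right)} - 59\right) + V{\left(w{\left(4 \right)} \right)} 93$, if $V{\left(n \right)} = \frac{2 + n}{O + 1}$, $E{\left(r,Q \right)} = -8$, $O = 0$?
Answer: $-625$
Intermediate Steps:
$g = 10$ ($g = 3 + 7 = 10$)
$w{\left(R \right)} = - 2 R$
$V{\left(n \right)} = 2 + n$ ($V{\left(n \right)} = \frac{2 + n}{0 + 1} = \frac{2 + n}{1} = \left(2 + n\right) 1 = 2 + n$)
$\left(E{\left(g,-1 \right)} - 59\right) + V{\left(w{\left(4 \right)} \right)} 93 = \left(-8 - 59\right) + \left(2 - 8\right) 93 = -67 + \left(2 - 8\right) 93 = -67 - 558 = -625$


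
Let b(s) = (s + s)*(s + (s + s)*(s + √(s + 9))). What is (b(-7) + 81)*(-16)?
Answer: 19088 - 3136*√2 ≈ 14653.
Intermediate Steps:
b(s) = 2*s*(s + 2*s*(s + √(9 + s))) (b(s) = (2*s)*(s + (2*s)*(s + √(9 + s))) = (2*s)*(s + 2*s*(s + √(9 + s))) = 2*s*(s + 2*s*(s + √(9 + s))))
(b(-7) + 81)*(-16) = ((-7)²*(2 + 4*(-7) + 4*√(9 - 7)) + 81)*(-16) = (49*(2 - 28 + 4*√2) + 81)*(-16) = (49*(-26 + 4*√2) + 81)*(-16) = ((-1274 + 196*√2) + 81)*(-16) = (-1193 + 196*√2)*(-16) = 19088 - 3136*√2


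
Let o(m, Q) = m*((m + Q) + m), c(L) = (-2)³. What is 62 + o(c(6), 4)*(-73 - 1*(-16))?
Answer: -5410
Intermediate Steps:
c(L) = -8
o(m, Q) = m*(Q + 2*m) (o(m, Q) = m*((Q + m) + m) = m*(Q + 2*m))
62 + o(c(6), 4)*(-73 - 1*(-16)) = 62 + (-8*(4 + 2*(-8)))*(-73 - 1*(-16)) = 62 + (-8*(4 - 16))*(-73 + 16) = 62 - 8*(-12)*(-57) = 62 + 96*(-57) = 62 - 5472 = -5410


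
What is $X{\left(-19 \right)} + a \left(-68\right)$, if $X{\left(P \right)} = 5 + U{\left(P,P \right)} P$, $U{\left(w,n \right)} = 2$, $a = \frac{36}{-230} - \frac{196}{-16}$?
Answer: $- \frac{98366}{115} \approx -855.36$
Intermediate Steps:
$a = \frac{5563}{460}$ ($a = 36 \left(- \frac{1}{230}\right) - - \frac{49}{4} = - \frac{18}{115} + \frac{49}{4} = \frac{5563}{460} \approx 12.093$)
$X{\left(P \right)} = 5 + 2 P$
$X{\left(-19 \right)} + a \left(-68\right) = \left(5 + 2 \left(-19\right)\right) + \frac{5563}{460} \left(-68\right) = \left(5 - 38\right) - \frac{94571}{115} = -33 - \frac{94571}{115} = - \frac{98366}{115}$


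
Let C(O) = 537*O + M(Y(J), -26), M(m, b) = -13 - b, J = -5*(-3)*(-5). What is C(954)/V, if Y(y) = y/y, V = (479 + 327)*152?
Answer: 512311/122512 ≈ 4.1817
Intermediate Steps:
J = -75 (J = 15*(-5) = -75)
V = 122512 (V = 806*152 = 122512)
Y(y) = 1
C(O) = 13 + 537*O (C(O) = 537*O + (-13 - 1*(-26)) = 537*O + (-13 + 26) = 537*O + 13 = 13 + 537*O)
C(954)/V = (13 + 537*954)/122512 = (13 + 512298)*(1/122512) = 512311*(1/122512) = 512311/122512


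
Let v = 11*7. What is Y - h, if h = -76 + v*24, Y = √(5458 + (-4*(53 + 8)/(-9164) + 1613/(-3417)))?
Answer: -1772 + 2*√83613852102847515/7828347 ≈ -1698.1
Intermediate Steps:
v = 77
Y = 2*√83613852102847515/7828347 (Y = √(5458 + (-4*61*(-1/9164) + 1613*(-1/3417))) = √(5458 + (-244*(-1/9164) - 1613/3417)) = √(5458 + (61/2291 - 1613/3417)) = √(5458 - 3486946/7828347) = √(42723630980/7828347) = 2*√83613852102847515/7828347 ≈ 73.875)
h = 1772 (h = -76 + 77*24 = -76 + 1848 = 1772)
Y - h = 2*√83613852102847515/7828347 - 1*1772 = 2*√83613852102847515/7828347 - 1772 = -1772 + 2*√83613852102847515/7828347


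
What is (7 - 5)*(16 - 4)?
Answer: 24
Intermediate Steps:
(7 - 5)*(16 - 4) = 2*12 = 24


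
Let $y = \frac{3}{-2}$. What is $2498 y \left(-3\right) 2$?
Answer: $22482$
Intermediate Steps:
$y = - \frac{3}{2}$ ($y = 3 \left(- \frac{1}{2}\right) = - \frac{3}{2} \approx -1.5$)
$2498 y \left(-3\right) 2 = 2498 \left(- \frac{3}{2}\right) \left(-3\right) 2 = 2498 \cdot \frac{9}{2} \cdot 2 = 2498 \cdot 9 = 22482$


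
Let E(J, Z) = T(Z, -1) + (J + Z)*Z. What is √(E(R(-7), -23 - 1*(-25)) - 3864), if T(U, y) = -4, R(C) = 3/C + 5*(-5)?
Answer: 2*I*√47957/7 ≈ 62.569*I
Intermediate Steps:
R(C) = -25 + 3/C (R(C) = 3/C - 25 = -25 + 3/C)
E(J, Z) = -4 + Z*(J + Z) (E(J, Z) = -4 + (J + Z)*Z = -4 + Z*(J + Z))
√(E(R(-7), -23 - 1*(-25)) - 3864) = √((-4 + (-23 - 1*(-25))² + (-25 + 3/(-7))*(-23 - 1*(-25))) - 3864) = √((-4 + (-23 + 25)² + (-25 + 3*(-⅐))*(-23 + 25)) - 3864) = √((-4 + 2² + (-25 - 3/7)*2) - 3864) = √((-4 + 4 - 178/7*2) - 3864) = √((-4 + 4 - 356/7) - 3864) = √(-356/7 - 3864) = √(-27404/7) = 2*I*√47957/7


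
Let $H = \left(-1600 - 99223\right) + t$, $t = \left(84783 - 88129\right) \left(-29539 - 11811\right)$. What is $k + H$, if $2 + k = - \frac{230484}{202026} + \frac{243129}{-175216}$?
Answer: $\frac{815670245339404417}{5899697936} \approx 1.3826 \cdot 10^{8}$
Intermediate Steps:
$t = 138357100$ ($t = \left(-3346\right) \left(-41350\right) = 138357100$)
$H = 138256277$ ($H = \left(-1600 - 99223\right) + 138357100 = -100823 + 138357100 = 138256277$)
$k = - \frac{26716539855}{5899697936}$ ($k = -2 + \left(- \frac{230484}{202026} + \frac{243129}{-175216}\right) = -2 + \left(\left(-230484\right) \frac{1}{202026} + 243129 \left(- \frac{1}{175216}\right)\right) = -2 - \frac{14917143983}{5899697936} = - \frac{26716539855}{5899697936} \approx -4.5285$)
$k + H = - \frac{26716539855}{5899697936} + 138256277 = \frac{815670245339404417}{5899697936}$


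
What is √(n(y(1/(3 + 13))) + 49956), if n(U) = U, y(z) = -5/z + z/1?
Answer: √798017/4 ≈ 223.33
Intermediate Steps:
y(z) = z - 5/z (y(z) = -5/z + z*1 = -5/z + z = z - 5/z)
√(n(y(1/(3 + 13))) + 49956) = √((1/(3 + 13) - 5/(1/(3 + 13))) + 49956) = √((1/16 - 5/(1/16)) + 49956) = √((1/16 - 5/1/16) + 49956) = √((1/16 - 5*16) + 49956) = √((1/16 - 80) + 49956) = √(-1279/16 + 49956) = √(798017/16) = √798017/4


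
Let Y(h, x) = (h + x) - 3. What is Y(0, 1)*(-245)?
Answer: 490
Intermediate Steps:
Y(h, x) = -3 + h + x
Y(0, 1)*(-245) = (-3 + 0 + 1)*(-245) = -2*(-245) = 490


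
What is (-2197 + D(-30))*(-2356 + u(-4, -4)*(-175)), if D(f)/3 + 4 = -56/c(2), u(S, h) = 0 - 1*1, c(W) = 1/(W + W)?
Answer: 6283461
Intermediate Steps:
c(W) = 1/(2*W)
u(S, h) = -1 (u(S, h) = 0 - 1 = -1)
D(f) = -684 (D(f) = -12 + 3*(-56/((1/2)/2)) = -12 + 3*(-56/((1/2)*(1/2))) = -12 + 3*(-56/1/4) = -12 + 3*(-56*4) = -12 + 3*(-224) = -12 - 672 = -684)
(-2197 + D(-30))*(-2356 + u(-4, -4)*(-175)) = (-2197 - 684)*(-2356 - 1*(-175)) = -2881*(-2356 + 175) = -2881*(-2181) = 6283461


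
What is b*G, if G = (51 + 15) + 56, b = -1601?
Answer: -195322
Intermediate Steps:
G = 122 (G = 66 + 56 = 122)
b*G = -1601*122 = -195322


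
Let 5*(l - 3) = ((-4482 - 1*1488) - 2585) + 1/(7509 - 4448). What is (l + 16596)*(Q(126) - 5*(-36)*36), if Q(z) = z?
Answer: 1505248715646/15305 ≈ 9.8350e+7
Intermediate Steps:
l = -26140939/15305 (l = 3 + (((-4482 - 1*1488) - 2585) + 1/(7509 - 4448))/5 = 3 + (((-4482 - 1488) - 2585) + 1/3061)/5 = 3 + ((-5970 - 2585) + 1/3061)/5 = 3 + (-8555 + 1/3061)/5 = 3 + (⅕)*(-26186854/3061) = 3 - 26186854/15305 = -26140939/15305 ≈ -1708.0)
(l + 16596)*(Q(126) - 5*(-36)*36) = (-26140939/15305 + 16596)*(126 - 5*(-36)*36) = 227860841*(126 + 180*36)/15305 = 227860841*(126 + 6480)/15305 = (227860841/15305)*6606 = 1505248715646/15305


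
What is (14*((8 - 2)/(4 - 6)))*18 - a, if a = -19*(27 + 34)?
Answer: 403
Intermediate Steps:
a = -1159 (a = -19*61 = -1159)
(14*((8 - 2)/(4 - 6)))*18 - a = (14*((8 - 2)/(4 - 6)))*18 - 1*(-1159) = (14*(6/(-2)))*18 + 1159 = (14*(6*(-1/2)))*18 + 1159 = (14*(-3))*18 + 1159 = -42*18 + 1159 = -756 + 1159 = 403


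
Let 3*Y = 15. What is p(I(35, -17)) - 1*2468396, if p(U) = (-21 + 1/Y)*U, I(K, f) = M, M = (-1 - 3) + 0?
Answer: -12341564/5 ≈ -2.4683e+6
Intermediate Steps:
Y = 5 (Y = (⅓)*15 = 5)
M = -4 (M = -4 + 0 = -4)
I(K, f) = -4
p(U) = -104*U/5 (p(U) = (-21 + 1/5)*U = (-21 + ⅕)*U = -104*U/5)
p(I(35, -17)) - 1*2468396 = -104/5*(-4) - 1*2468396 = 416/5 - 2468396 = -12341564/5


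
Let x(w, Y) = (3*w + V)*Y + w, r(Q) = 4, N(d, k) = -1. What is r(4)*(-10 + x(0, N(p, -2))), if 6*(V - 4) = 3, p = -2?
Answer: -58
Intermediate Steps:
V = 9/2 (V = 4 + (⅙)*3 = 4 + ½ = 9/2 ≈ 4.5000)
x(w, Y) = w + Y*(9/2 + 3*w) (x(w, Y) = (3*w + 9/2)*Y + w = (9/2 + 3*w)*Y + w = Y*(9/2 + 3*w) + w = w + Y*(9/2 + 3*w))
r(4)*(-10 + x(0, N(p, -2))) = 4*(-10 + (0 + (9/2)*(-1) + 3*(-1)*0)) = 4*(-10 + (0 - 9/2 + 0)) = 4*(-10 - 9/2) = 4*(-29/2) = -58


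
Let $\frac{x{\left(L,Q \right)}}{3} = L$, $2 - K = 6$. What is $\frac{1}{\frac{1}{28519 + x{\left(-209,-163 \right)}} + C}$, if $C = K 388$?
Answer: $- \frac{27892}{43288383} \approx -0.00064433$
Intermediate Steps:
$K = -4$ ($K = 2 - 6 = -4$)
$x{\left(L,Q \right)} = 3 L$
$C = -1552$ ($C = \left(-4\right) 388 = -1552$)
$\frac{1}{\frac{1}{28519 + x{\left(-209,-163 \right)}} + C} = \frac{1}{\frac{1}{28519 + 3 \left(-209\right)} - 1552} = \frac{1}{\frac{1}{28519 - 627} - 1552} = \frac{1}{\frac{1}{27892} - 1552} = \frac{1}{- \frac{43288383}{27892}} = - \frac{27892}{43288383}$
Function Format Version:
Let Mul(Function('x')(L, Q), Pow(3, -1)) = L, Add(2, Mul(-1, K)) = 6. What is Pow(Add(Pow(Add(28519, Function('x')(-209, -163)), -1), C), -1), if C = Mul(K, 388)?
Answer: Rational(-27892, 43288383) ≈ -0.00064433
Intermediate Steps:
K = -4 (K = Add(2, Mul(-1, 6)) = Add(2, -6) = -4)
Function('x')(L, Q) = Mul(3, L)
C = -1552 (C = Mul(-4, 388) = -1552)
Pow(Add(Pow(Add(28519, Function('x')(-209, -163)), -1), C), -1) = Pow(Add(Pow(Add(28519, Mul(3, -209)), -1), -1552), -1) = Pow(Add(Pow(Add(28519, -627), -1), -1552), -1) = Pow(Add(Pow(27892, -1), -1552), -1) = Pow(Add(Rational(1, 27892), -1552), -1) = Pow(Rational(-43288383, 27892), -1) = Rational(-27892, 43288383)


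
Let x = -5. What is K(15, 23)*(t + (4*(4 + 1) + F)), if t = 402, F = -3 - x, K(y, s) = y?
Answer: 6360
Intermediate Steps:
F = 2 (F = -3 - 1*(-5) = -3 + 5 = 2)
K(15, 23)*(t + (4*(4 + 1) + F)) = 15*(402 + (4*(4 + 1) + 2)) = 15*(402 + (4*5 + 2)) = 15*(402 + (20 + 2)) = 15*(402 + 22) = 15*424 = 6360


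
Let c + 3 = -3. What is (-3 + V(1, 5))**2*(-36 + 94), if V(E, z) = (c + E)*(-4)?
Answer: 16762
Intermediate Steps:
c = -6 (c = -3 - 3 = -6)
V(E, z) = 24 - 4*E (V(E, z) = (-6 + E)*(-4) = 24 - 4*E)
(-3 + V(1, 5))**2*(-36 + 94) = (-3 + (24 - 4*1))**2*(-36 + 94) = (-3 + (24 - 4))**2*58 = (-3 + 20)**2*58 = 17**2*58 = 289*58 = 16762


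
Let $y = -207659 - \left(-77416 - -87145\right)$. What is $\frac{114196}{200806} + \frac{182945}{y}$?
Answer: $- \frac{5955806811}{21826407364} \approx -0.27287$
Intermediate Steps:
$y = -217388$ ($y = -207659 - \left(-77416 + 87145\right) = -207659 - 9729 = -217388$)
$\frac{114196}{200806} + \frac{182945}{y} = \frac{114196}{200806} + \frac{182945}{-217388} = 114196 \cdot \frac{1}{200806} + 182945 \left(- \frac{1}{217388}\right) = \frac{57098}{100403} - \frac{182945}{217388} = - \frac{5955806811}{21826407364}$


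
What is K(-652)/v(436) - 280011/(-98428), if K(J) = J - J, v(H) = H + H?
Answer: 280011/98428 ≈ 2.8448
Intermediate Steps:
v(H) = 2*H
K(J) = 0
K(-652)/v(436) - 280011/(-98428) = 0/((2*436)) - 280011/(-98428) = 0/872 - 280011*(-1/98428) = 0*(1/872) + 280011/98428 = 0 + 280011/98428 = 280011/98428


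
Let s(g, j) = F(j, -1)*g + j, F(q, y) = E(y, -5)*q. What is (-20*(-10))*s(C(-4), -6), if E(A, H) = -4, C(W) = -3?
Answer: -15600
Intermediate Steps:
F(q, y) = -4*q
s(g, j) = j - 4*g*j (s(g, j) = (-4*j)*g + j = -4*g*j + j = j - 4*g*j)
(-20*(-10))*s(C(-4), -6) = (-20*(-10))*(-6*(1 - 4*(-3))) = 200*(-6*(1 + 12)) = 200*(-6*13) = 200*(-78) = -15600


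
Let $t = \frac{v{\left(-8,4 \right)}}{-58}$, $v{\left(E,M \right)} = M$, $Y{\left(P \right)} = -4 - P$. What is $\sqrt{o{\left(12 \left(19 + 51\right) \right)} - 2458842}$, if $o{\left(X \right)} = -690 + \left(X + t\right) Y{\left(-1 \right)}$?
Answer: $\frac{3 i \sqrt{230065062}}{29} \approx 1569.1 i$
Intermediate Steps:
$t = - \frac{2}{29}$ ($t = \frac{4}{-58} = 4 \left(- \frac{1}{58}\right) = - \frac{2}{29} \approx -0.068966$)
$o{\left(X \right)} = - \frac{20004}{29} - 3 X$ ($o{\left(X \right)} = -690 + \left(X - \frac{2}{29}\right) \left(-4 - -1\right) = -690 + \left(- \frac{2}{29} + X\right) \left(-4 + 1\right) = -690 + \left(- \frac{2}{29} + X\right) \left(-3\right) = -690 - \left(- \frac{6}{29} + 3 X\right) = - \frac{20004}{29} - 3 X$)
$\sqrt{o{\left(12 \left(19 + 51\right) \right)} - 2458842} = \sqrt{\left(- \frac{20004}{29} - 3 \cdot 12 \left(19 + 51\right)\right) - 2458842} = \sqrt{\left(- \frac{20004}{29} - 3 \cdot 12 \cdot 70\right) - 2458842} = \sqrt{\left(- \frac{20004}{29} - 2520\right) - 2458842} = \sqrt{- \frac{93084}{29} - 2458842} = \sqrt{- \frac{71399502}{29}} = \frac{3 i \sqrt{230065062}}{29}$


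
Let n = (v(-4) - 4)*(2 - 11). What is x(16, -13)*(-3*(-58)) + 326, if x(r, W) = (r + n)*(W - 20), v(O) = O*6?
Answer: -1538530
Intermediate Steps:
v(O) = 6*O
n = 252 (n = (6*(-4) - 4)*(2 - 11) = (-24 - 4)*(-9) = -28*(-9) = 252)
x(r, W) = (-20 + W)*(252 + r) (x(r, W) = (r + 252)*(W - 20) = (252 + r)*(-20 + W) = (-20 + W)*(252 + r))
x(16, -13)*(-3*(-58)) + 326 = (-5040 - 20*16 + 252*(-13) - 13*16)*(-3*(-58)) + 326 = (-5040 - 320 - 3276 - 208)*174 + 326 = -8844*174 + 326 = -1538856 + 326 = -1538530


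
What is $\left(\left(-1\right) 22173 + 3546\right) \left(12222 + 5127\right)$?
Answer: $-323159823$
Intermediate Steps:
$\left(\left(-1\right) 22173 + 3546\right) \left(12222 + 5127\right) = \left(-22173 + 3546\right) 17349 = \left(-18627\right) 17349 = -323159823$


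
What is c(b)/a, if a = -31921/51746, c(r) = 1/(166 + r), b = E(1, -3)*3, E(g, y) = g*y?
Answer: -51746/5011597 ≈ -0.010325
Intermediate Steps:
b = -9 (b = (1*(-3))*3 = -3*3 = -9)
a = -31921/51746 (a = -31921*1/51746 = -31921/51746 ≈ -0.61688)
c(b)/a = 1/((166 - 9)*(-31921/51746)) = -51746/31921/157 = (1/157)*(-51746/31921) = -51746/5011597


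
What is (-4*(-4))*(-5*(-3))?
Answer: 240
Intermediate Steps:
(-4*(-4))*(-5*(-3)) = 16*15 = 240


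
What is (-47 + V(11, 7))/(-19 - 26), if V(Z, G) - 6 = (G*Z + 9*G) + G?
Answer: -106/45 ≈ -2.3556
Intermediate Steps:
V(Z, G) = 6 + 10*G + G*Z (V(Z, G) = 6 + ((G*Z + 9*G) + G) = 6 + ((9*G + G*Z) + G) = 6 + (10*G + G*Z) = 6 + 10*G + G*Z)
(-47 + V(11, 7))/(-19 - 26) = (-47 + (6 + 10*7 + 7*11))/(-19 - 26) = (-47 + (6 + 70 + 77))/(-45) = -(-47 + 153)/45 = -1/45*106 = -106/45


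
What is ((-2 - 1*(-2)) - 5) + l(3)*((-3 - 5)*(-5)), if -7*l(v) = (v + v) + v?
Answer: -395/7 ≈ -56.429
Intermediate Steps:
l(v) = -3*v/7 (l(v) = -((v + v) + v)/7 = -(2*v + v)/7 = -3*v/7)
((-2 - 1*(-2)) - 5) + l(3)*((-3 - 5)*(-5)) = ((-2 - 1*(-2)) - 5) + (-3/7*3)*((-3 - 5)*(-5)) = ((-2 + 2) - 5) - (-72)*(-5)/7 = (0 - 5) - 9/7*40 = -5 - 360/7 = -395/7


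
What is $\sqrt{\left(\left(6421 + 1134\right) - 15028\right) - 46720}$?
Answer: $i \sqrt{54193} \approx 232.79 i$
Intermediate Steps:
$\sqrt{\left(\left(6421 + 1134\right) - 15028\right) - 46720} = \sqrt{\left(7555 - 15028\right) - 46720} = \sqrt{-7473 - 46720} = \sqrt{-54193} = i \sqrt{54193}$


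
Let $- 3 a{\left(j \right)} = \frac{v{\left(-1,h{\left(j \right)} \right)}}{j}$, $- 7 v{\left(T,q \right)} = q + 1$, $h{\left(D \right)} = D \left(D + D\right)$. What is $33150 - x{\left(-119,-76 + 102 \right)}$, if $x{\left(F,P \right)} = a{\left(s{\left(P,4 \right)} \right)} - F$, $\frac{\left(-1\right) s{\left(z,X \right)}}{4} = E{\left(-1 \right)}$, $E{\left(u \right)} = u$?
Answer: $\frac{924857}{28} \approx 33031.0$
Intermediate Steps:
$h{\left(D \right)} = 2 D^{2}$ ($h{\left(D \right)} = D 2 D = 2 D^{2}$)
$s{\left(z,X \right)} = 4$ ($s{\left(z,X \right)} = \left(-4\right) \left(-1\right) = 4$)
$v{\left(T,q \right)} = - \frac{1}{7} - \frac{q}{7}$ ($v{\left(T,q \right)} = - \frac{q + 1}{7} = - \frac{1 + q}{7} = - \frac{1}{7} - \frac{q}{7}$)
$a{\left(j \right)} = - \frac{- \frac{1}{7} - \frac{2 j^{2}}{7}}{3 j}$ ($a{\left(j \right)} = - \frac{\left(- \frac{1}{7} - \frac{2 j^{2}}{7}\right) \frac{1}{j}}{3} = - \frac{\frac{1}{j} \left(- \frac{1}{7} - \frac{2 j^{2}}{7}\right)}{3} = - \frac{- \frac{1}{7} - \frac{2 j^{2}}{7}}{3 j}$)
$x{\left(F,P \right)} = \frac{11}{28} - F$ ($x{\left(F,P \right)} = \frac{1 + 2 \cdot 4^{2}}{21 \cdot 4} - F = \frac{1}{21} \cdot \frac{1}{4} \left(1 + 2 \cdot 16\right) - F = \frac{1}{21} \cdot \frac{1}{4} \left(1 + 32\right) - F = \frac{1}{21} \cdot \frac{1}{4} \cdot 33 - F = \frac{11}{28} - F$)
$33150 - x{\left(-119,-76 + 102 \right)} = 33150 - \left(\frac{11}{28} - -119\right) = 33150 - \left(\frac{11}{28} + 119\right) = 33150 - \frac{3343}{28} = \frac{924857}{28}$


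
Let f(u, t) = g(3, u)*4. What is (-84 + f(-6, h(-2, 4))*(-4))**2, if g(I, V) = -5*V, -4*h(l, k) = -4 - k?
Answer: 318096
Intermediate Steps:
h(l, k) = 1 + k/4 (h(l, k) = -(-4 - k)/4 = 1 + k/4)
f(u, t) = -20*u (f(u, t) = -5*u*4 = -20*u)
(-84 + f(-6, h(-2, 4))*(-4))**2 = (-84 - 20*(-6)*(-4))**2 = (-84 + 120*(-4))**2 = (-84 - 480)**2 = (-564)**2 = 318096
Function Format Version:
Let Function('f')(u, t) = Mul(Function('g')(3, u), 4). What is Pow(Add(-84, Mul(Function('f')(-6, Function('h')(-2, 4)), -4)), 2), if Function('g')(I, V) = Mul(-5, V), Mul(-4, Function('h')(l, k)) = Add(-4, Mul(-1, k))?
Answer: 318096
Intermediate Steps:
Function('h')(l, k) = Add(1, Mul(Rational(1, 4), k)) (Function('h')(l, k) = Mul(Rational(-1, 4), Add(-4, Mul(-1, k))) = Add(1, Mul(Rational(1, 4), k)))
Function('f')(u, t) = Mul(-20, u) (Function('f')(u, t) = Mul(Mul(-5, u), 4) = Mul(-20, u))
Pow(Add(-84, Mul(Function('f')(-6, Function('h')(-2, 4)), -4)), 2) = Pow(Add(-84, Mul(Mul(-20, -6), -4)), 2) = Pow(Add(-84, Mul(120, -4)), 2) = Pow(Add(-84, -480), 2) = Pow(-564, 2) = 318096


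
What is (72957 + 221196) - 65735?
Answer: 228418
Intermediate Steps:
(72957 + 221196) - 65735 = 294153 - 65735 = 228418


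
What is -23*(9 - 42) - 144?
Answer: 615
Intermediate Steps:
-23*(9 - 42) - 144 = -23*(-33) - 144 = 759 - 144 = 615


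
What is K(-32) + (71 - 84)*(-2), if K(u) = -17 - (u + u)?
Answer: 73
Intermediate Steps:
K(u) = -17 - 2*u
K(-32) + (71 - 84)*(-2) = (-17 - 2*(-32)) + (71 - 84)*(-2) = (-17 + 64) - 13*(-2) = 47 + 26 = 73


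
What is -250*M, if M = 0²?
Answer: 0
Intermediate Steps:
M = 0
-250*M = -250*0 = 0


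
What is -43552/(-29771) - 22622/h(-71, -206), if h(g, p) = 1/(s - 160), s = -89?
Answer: 167696454490/29771 ≈ 5.6329e+6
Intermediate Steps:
h(g, p) = -1/249 (h(g, p) = 1/(-89 - 160) = 1/(-249) = -1/249)
-43552/(-29771) - 22622/h(-71, -206) = -43552/(-29771) - 22622/(-1/249) = -43552*(-1/29771) - 22622*(-249) = 43552/29771 + 5632878 = 167696454490/29771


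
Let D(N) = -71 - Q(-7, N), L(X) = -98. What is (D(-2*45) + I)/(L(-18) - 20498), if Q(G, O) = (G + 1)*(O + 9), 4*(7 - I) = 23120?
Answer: 3165/10298 ≈ 0.30734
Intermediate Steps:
I = -5773 (I = 7 - 1/4*23120 = 7 - 5780 = -5773)
Q(G, O) = (1 + G)*(9 + O)
D(N) = -17 + 6*N (D(N) = -71 - (9 + N + 9*(-7) - 7*N) = -71 - (9 + N - 63 - 7*N) = -71 - (-54 - 6*N) = -71 + (54 + 6*N) = -17 + 6*N)
(D(-2*45) + I)/(L(-18) - 20498) = ((-17 + 6*(-2*45)) - 5773)/(-98 - 20498) = ((-17 + 6*(-90)) - 5773)/(-20596) = ((-17 - 540) - 5773)*(-1/20596) = (-557 - 5773)*(-1/20596) = -6330*(-1/20596) = 3165/10298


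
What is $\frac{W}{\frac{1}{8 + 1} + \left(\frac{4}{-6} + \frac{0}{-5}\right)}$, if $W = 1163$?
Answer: $- \frac{10467}{5} \approx -2093.4$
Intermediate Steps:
$\frac{W}{\frac{1}{8 + 1} + \left(\frac{4}{-6} + \frac{0}{-5}\right)} = \frac{1163}{\frac{1}{8 + 1} + \left(\frac{4}{-6} + \frac{0}{-5}\right)} = \frac{1163}{\frac{1}{9} + \left(4 \left(- \frac{1}{6}\right) + 0 \left(- \frac{1}{5}\right)\right)} = \frac{1163}{\frac{1}{9} + \left(- \frac{2}{3} + 0\right)} = \frac{1163}{\frac{1}{9} - \frac{2}{3}} = \frac{1163}{- \frac{5}{9}} = 1163 \left(- \frac{9}{5}\right) = - \frac{10467}{5}$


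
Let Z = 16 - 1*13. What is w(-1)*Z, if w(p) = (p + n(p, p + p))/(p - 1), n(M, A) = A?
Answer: 9/2 ≈ 4.5000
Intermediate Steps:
w(p) = 3*p/(-1 + p) (w(p) = (p + (p + p))/(p - 1) = (p + 2*p)/(-1 + p) = (3*p)/(-1 + p) = 3*p/(-1 + p))
Z = 3 (Z = 16 - 13 = 3)
w(-1)*Z = (3*(-1)/(-1 - 1))*3 = (3*(-1)/(-2))*3 = (3*(-1)*(-½))*3 = (3/2)*3 = 9/2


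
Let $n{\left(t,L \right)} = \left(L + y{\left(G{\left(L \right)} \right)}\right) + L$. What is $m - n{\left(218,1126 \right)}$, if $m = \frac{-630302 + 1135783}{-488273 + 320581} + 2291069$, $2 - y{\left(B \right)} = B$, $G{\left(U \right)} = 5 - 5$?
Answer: $\frac{383815459499}{167692} \approx 2.2888 \cdot 10^{6}$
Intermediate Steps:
$G{\left(U \right)} = 0$ ($G{\left(U \right)} = 5 - 5 = 0$)
$y{\left(B \right)} = 2 - B$
$n{\left(t,L \right)} = 2 + 2 L$ ($n{\left(t,L \right)} = \left(L + \left(2 - 0\right)\right) + L = \left(L + \left(2 + 0\right)\right) + L = \left(L + 2\right) + L = \left(2 + L\right) + L = 2 + 2 L$)
$m = \frac{384193437267}{167692}$ ($m = \frac{505481}{-167692} + 2291069 = 505481 \left(- \frac{1}{167692}\right) + 2291069 = - \frac{505481}{167692} + 2291069 = \frac{384193437267}{167692} \approx 2.2911 \cdot 10^{6}$)
$m - n{\left(218,1126 \right)} = \frac{384193437267}{167692} - \left(2 + 2 \cdot 1126\right) = \frac{384193437267}{167692} - \left(2 + 2252\right) = \frac{384193437267}{167692} - 2254 = \frac{383815459499}{167692}$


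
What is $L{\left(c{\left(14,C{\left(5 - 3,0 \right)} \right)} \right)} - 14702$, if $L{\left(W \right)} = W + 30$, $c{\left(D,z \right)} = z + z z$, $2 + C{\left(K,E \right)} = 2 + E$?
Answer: $-14672$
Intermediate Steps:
$C{\left(K,E \right)} = E$ ($C{\left(K,E \right)} = -2 + \left(2 + E\right) = E$)
$c{\left(D,z \right)} = z + z^{2}$
$L{\left(W \right)} = 30 + W$
$L{\left(c{\left(14,C{\left(5 - 3,0 \right)} \right)} \right)} - 14702 = \left(30 + 0 \left(1 + 0\right)\right) - 14702 = \left(30 + 0 \cdot 1\right) - 14702 = \left(30 + 0\right) - 14702 = 30 - 14702 = -14672$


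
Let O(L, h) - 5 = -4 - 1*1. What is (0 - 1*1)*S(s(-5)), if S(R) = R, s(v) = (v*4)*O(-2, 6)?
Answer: 0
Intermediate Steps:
O(L, h) = 0 (O(L, h) = 5 + (-4 - 1*1) = 5 + (-4 - 1) = 5 - 5 = 0)
s(v) = 0 (s(v) = (v*4)*0 = (4*v)*0 = 0)
(0 - 1*1)*S(s(-5)) = (0 - 1*1)*0 = (0 - 1)*0 = -1*0 = 0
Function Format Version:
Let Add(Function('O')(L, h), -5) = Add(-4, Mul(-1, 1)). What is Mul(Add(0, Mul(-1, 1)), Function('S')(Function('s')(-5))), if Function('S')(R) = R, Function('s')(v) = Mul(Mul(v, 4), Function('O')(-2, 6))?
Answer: 0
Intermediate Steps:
Function('O')(L, h) = 0 (Function('O')(L, h) = Add(5, Add(-4, Mul(-1, 1))) = Add(5, Add(-4, -1)) = Add(5, -5) = 0)
Function('s')(v) = 0 (Function('s')(v) = Mul(Mul(v, 4), 0) = Mul(Mul(4, v), 0) = 0)
Mul(Add(0, Mul(-1, 1)), Function('S')(Function('s')(-5))) = Mul(Add(0, Mul(-1, 1)), 0) = Mul(Add(0, -1), 0) = Mul(-1, 0) = 0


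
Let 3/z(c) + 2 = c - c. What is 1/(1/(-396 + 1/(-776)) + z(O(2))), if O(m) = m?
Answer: -614594/923443 ≈ -0.66555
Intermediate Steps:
z(c) = -3/2 (z(c) = 3/(-2 + (c - c)) = 3/(-2 + 0) = 3/(-2) = 3*(-½) = -3/2)
1/(1/(-396 + 1/(-776)) + z(O(2))) = 1/(1/(-396 + 1/(-776)) - 3/2) = 1/(1/(-396 - 1/776) - 3/2) = 1/(1/(-307297/776) - 3/2) = 1/(-776/307297 - 3/2) = 1/(-923443/614594) = -614594/923443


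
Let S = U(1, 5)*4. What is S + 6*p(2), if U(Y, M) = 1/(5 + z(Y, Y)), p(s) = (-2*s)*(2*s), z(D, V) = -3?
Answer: -94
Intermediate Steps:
p(s) = -4*s²
U(Y, M) = ½ (U(Y, M) = 1/(5 - 3) = 1/2 = ½)
S = 2 (S = (½)*4 = 2)
S + 6*p(2) = 2 + 6*(-4*2²) = 2 + 6*(-4*4) = 2 + 6*(-16) = 2 - 96 = -94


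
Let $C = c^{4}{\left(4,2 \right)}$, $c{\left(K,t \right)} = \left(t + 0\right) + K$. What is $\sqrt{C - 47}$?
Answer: $\sqrt{1249} \approx 35.341$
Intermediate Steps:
$c{\left(K,t \right)} = K + t$ ($c{\left(K,t \right)} = t + K = K + t$)
$C = 1296$ ($C = \left(4 + 2\right)^{4} = 6^{4} = 1296$)
$\sqrt{C - 47} = \sqrt{1296 - 47} = \sqrt{1249}$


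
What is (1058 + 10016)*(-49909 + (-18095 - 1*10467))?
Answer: -868987854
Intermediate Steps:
(1058 + 10016)*(-49909 + (-18095 - 1*10467)) = 11074*(-49909 + (-18095 - 10467)) = 11074*(-49909 - 28562) = 11074*(-78471) = -868987854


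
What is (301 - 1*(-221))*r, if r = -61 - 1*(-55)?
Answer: -3132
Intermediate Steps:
r = -6 (r = -61 + 55 = -6)
(301 - 1*(-221))*r = (301 - 1*(-221))*(-6) = (301 + 221)*(-6) = 522*(-6) = -3132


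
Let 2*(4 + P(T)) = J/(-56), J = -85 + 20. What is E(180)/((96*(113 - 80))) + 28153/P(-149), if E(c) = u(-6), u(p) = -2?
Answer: -4994567807/606672 ≈ -8232.7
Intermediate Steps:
J = -65
E(c) = -2
P(T) = -383/112 (P(T) = -4 + (-65/(-56))/2 = -4 + (-65*(-1/56))/2 = -4 + (½)*(65/56) = -4 + 65/112 = -383/112)
E(180)/((96*(113 - 80))) + 28153/P(-149) = -2*1/(96*(113 - 80)) + 28153/(-383/112) = -2/(96*33) + 28153*(-112/383) = -2/3168 - 3153136/383 = -2*1/3168 - 3153136/383 = -1/1584 - 3153136/383 = -4994567807/606672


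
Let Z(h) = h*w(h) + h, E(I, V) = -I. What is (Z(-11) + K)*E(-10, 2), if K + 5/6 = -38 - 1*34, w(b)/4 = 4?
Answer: -7795/3 ≈ -2598.3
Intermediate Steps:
w(b) = 16 (w(b) = 4*4 = 16)
Z(h) = 17*h (Z(h) = h*16 + h = 16*h + h = 17*h)
K = -437/6 (K = -⅚ + (-38 - 1*34) = -⅚ + (-38 - 34) = -⅚ - 72 = -437/6 ≈ -72.833)
(Z(-11) + K)*E(-10, 2) = (17*(-11) - 437/6)*(-1*(-10)) = (-187 - 437/6)*10 = -1559/6*10 = -7795/3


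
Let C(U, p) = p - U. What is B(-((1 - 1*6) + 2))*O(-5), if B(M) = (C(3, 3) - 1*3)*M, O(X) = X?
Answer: 45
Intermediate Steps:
B(M) = -3*M (B(M) = ((3 - 1*3) - 1*3)*M = ((3 - 3) - 3)*M = (0 - 3)*M = -3*M)
B(-((1 - 1*6) + 2))*O(-5) = -(-3)*((1 - 1*6) + 2)*(-5) = -(-3)*((1 - 6) + 2)*(-5) = -(-3)*(-5 + 2)*(-5) = -(-3)*(-3)*(-5) = -3*3*(-5) = -9*(-5) = 45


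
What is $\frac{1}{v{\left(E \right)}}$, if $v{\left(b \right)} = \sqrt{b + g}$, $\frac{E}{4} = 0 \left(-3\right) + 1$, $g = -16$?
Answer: $- \frac{i \sqrt{3}}{6} \approx - 0.28868 i$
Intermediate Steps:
$E = 4$ ($E = 4 \left(0 \left(-3\right) + 1\right) = 4 \left(0 + 1\right) = 4 \cdot 1 = 4$)
$v{\left(b \right)} = \sqrt{-16 + b}$ ($v{\left(b \right)} = \sqrt{b - 16} = \sqrt{-16 + b}$)
$\frac{1}{v{\left(E \right)}} = \frac{1}{\sqrt{-16 + 4}} = \frac{1}{\sqrt{-12}} = \frac{1}{2 i \sqrt{3}} = - \frac{i \sqrt{3}}{6}$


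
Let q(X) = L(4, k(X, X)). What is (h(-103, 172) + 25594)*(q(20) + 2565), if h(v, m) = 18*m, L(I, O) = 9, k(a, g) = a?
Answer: 73848060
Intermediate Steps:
q(X) = 9
(h(-103, 172) + 25594)*(q(20) + 2565) = (18*172 + 25594)*(9 + 2565) = (3096 + 25594)*2574 = 28690*2574 = 73848060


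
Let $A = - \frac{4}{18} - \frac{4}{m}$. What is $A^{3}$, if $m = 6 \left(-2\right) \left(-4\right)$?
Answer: $- \frac{1331}{46656} \approx -0.028528$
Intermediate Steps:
$m = 48$ ($m = \left(-12\right) \left(-4\right) = 48$)
$A = - \frac{11}{36}$ ($A = - \frac{4}{18} - \frac{4}{48} = \left(-4\right) \frac{1}{18} - \frac{1}{12} = - \frac{2}{9} - \frac{1}{12} = - \frac{11}{36} \approx -0.30556$)
$A^{3} = \left(- \frac{11}{36}\right)^{3} = - \frac{1331}{46656}$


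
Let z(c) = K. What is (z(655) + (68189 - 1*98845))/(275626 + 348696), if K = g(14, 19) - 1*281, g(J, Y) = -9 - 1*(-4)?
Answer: -15471/312161 ≈ -0.049561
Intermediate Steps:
g(J, Y) = -5 (g(J, Y) = -9 + 4 = -5)
K = -286 (K = -5 - 1*281 = -5 - 281 = -286)
z(c) = -286
(z(655) + (68189 - 1*98845))/(275626 + 348696) = (-286 + (68189 - 1*98845))/(275626 + 348696) = (-286 + (68189 - 98845))/624322 = (-286 - 30656)*(1/624322) = -30942*1/624322 = -15471/312161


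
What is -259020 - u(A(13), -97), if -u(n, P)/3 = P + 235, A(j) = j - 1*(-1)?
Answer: -258606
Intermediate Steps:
A(j) = 1 + j (A(j) = j + 1 = 1 + j)
u(n, P) = -705 - 3*P (u(n, P) = -3*(P + 235) = -3*(235 + P) = -705 - 3*P)
-259020 - u(A(13), -97) = -259020 - (-705 - 3*(-97)) = -259020 - (-705 + 291) = -259020 - 1*(-414) = -259020 + 414 = -258606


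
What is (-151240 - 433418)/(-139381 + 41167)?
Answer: 97443/16369 ≈ 5.9529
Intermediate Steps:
(-151240 - 433418)/(-139381 + 41167) = -584658/(-98214) = -584658*(-1/98214) = 97443/16369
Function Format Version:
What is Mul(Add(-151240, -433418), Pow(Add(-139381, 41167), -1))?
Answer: Rational(97443, 16369) ≈ 5.9529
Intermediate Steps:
Mul(Add(-151240, -433418), Pow(Add(-139381, 41167), -1)) = Mul(-584658, Pow(-98214, -1)) = Mul(-584658, Rational(-1, 98214)) = Rational(97443, 16369)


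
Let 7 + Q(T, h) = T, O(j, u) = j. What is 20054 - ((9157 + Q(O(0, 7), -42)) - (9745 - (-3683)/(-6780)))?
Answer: 139996537/6780 ≈ 20648.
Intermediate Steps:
Q(T, h) = -7 + T
20054 - ((9157 + Q(O(0, 7), -42)) - (9745 - (-3683)/(-6780))) = 20054 - ((9157 + (-7 + 0)) - (9745 - (-3683)/(-6780))) = 20054 - ((9157 - 7) - (9745 - (-3683)*(-1)/6780)) = 20054 - (9150 - (9745 - 1*3683/6780)) = 20054 - (9150 - (9745 - 3683/6780)) = 20054 - (9150 - 1*66067417/6780) = 20054 - (9150 - 66067417/6780) = 20054 - 1*(-4030417/6780) = 20054 + 4030417/6780 = 139996537/6780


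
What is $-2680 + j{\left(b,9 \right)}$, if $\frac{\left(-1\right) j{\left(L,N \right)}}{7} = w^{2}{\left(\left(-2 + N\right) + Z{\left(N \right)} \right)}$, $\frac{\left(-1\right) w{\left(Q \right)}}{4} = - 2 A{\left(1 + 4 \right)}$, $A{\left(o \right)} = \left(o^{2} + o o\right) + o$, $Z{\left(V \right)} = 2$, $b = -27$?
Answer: $-1357880$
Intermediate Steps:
$A{\left(o \right)} = o + 2 o^{2}$ ($A{\left(o \right)} = \left(o^{2} + o^{2}\right) + o = 2 o^{2} + o = o + 2 o^{2}$)
$w{\left(Q \right)} = 440$ ($w{\left(Q \right)} = - 4 \left(- 2 \left(1 + 4\right) \left(1 + 2 \left(1 + 4\right)\right)\right) = - 4 \left(- 2 \cdot 5 \left(1 + 2 \cdot 5\right)\right) = - 4 \left(- 2 \cdot 5 \left(1 + 10\right)\right) = - 4 \left(- 2 \cdot 5 \cdot 11\right) = - 4 \left(\left(-2\right) 55\right) = \left(-4\right) \left(-110\right) = 440$)
$j{\left(L,N \right)} = -1355200$ ($j{\left(L,N \right)} = - 7 \cdot 440^{2} = \left(-7\right) 193600 = -1355200$)
$-2680 + j{\left(b,9 \right)} = -2680 - 1355200 = -1357880$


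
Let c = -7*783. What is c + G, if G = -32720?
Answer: -38201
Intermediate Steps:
c = -5481
c + G = -5481 - 32720 = -38201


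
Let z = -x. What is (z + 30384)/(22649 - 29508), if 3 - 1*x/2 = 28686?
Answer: -87750/6859 ≈ -12.793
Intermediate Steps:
x = -57366 (x = 6 - 2*28686 = 6 - 57372 = -57366)
z = 57366 (z = -1*(-57366) = 57366)
(z + 30384)/(22649 - 29508) = (57366 + 30384)/(22649 - 29508) = 87750/(-6859) = 87750*(-1/6859) = -87750/6859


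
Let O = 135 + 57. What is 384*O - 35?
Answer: 73693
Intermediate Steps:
O = 192
384*O - 35 = 384*192 - 35 = 73728 - 35 = 73693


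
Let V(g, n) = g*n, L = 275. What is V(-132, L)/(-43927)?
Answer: 36300/43927 ≈ 0.82637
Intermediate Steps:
V(-132, L)/(-43927) = -132*275/(-43927) = -36300*(-1/43927) = 36300/43927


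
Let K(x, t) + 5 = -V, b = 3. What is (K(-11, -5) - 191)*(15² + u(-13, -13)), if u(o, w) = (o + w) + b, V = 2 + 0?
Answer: -39996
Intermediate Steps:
V = 2
u(o, w) = 3 + o + w (u(o, w) = (o + w) + 3 = 3 + o + w)
K(x, t) = -7 (K(x, t) = -5 - 1*2 = -5 - 2 = -7)
(K(-11, -5) - 191)*(15² + u(-13, -13)) = (-7 - 191)*(15² + (3 - 13 - 13)) = -198*(225 - 23) = -198*202 = -39996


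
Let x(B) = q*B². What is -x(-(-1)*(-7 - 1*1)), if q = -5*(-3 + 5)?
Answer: 640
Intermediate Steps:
q = -10 (q = -5*2 = -10)
x(B) = -10*B²
-x(-(-1)*(-7 - 1*1)) = -(-10)*(-(-1)*(-7 - 1*1))² = -(-10)*(-(-1)*(-7 - 1))² = -(-10)*(-(-1)*(-8))² = -(-10)*(-1*8)² = -(-10)*(-8)² = -(-10)*64 = -1*(-640) = 640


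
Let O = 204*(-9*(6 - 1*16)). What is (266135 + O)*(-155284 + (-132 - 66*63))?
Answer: -45398005130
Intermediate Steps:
O = 18360 (O = 204*(-9*(6 - 16)) = 204*(-9*(-10)) = 204*90 = 18360)
(266135 + O)*(-155284 + (-132 - 66*63)) = (266135 + 18360)*(-155284 + (-132 - 66*63)) = 284495*(-155284 + (-132 - 4158)) = 284495*(-155284 - 4290) = 284495*(-159574) = -45398005130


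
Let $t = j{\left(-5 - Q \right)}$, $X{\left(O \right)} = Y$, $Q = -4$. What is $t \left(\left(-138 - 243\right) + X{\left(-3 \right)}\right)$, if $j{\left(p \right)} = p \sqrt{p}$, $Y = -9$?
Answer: $390 i \approx 390.0 i$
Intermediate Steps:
$X{\left(O \right)} = -9$
$j{\left(p \right)} = p^{\frac{3}{2}}$
$t = - i$ ($t = \left(-5 - -4\right)^{\frac{3}{2}} = \left(-5 + 4\right)^{\frac{3}{2}} = \left(-1\right)^{\frac{3}{2}} = - i \approx - 1.0 i$)
$t \left(\left(-138 - 243\right) + X{\left(-3 \right)}\right) = - i \left(\left(-138 - 243\right) - 9\right) = - i \left(-381 - 9\right) = - i \left(-390\right) = 390 i$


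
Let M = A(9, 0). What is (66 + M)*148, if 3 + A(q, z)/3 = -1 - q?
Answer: 3996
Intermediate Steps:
A(q, z) = -12 - 3*q (A(q, z) = -9 + 3*(-1 - q) = -9 + (-3 - 3*q) = -12 - 3*q)
M = -39 (M = -12 - 3*9 = -12 - 27 = -39)
(66 + M)*148 = (66 - 39)*148 = 27*148 = 3996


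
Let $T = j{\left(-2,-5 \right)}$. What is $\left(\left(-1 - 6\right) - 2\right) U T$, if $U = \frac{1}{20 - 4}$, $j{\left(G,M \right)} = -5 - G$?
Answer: $\frac{27}{16} \approx 1.6875$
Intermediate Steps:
$U = \frac{1}{16} \approx 0.0625$
$T = -3$ ($T = -5 - -2 = -5 + 2 = -3$)
$\left(\left(-1 - 6\right) - 2\right) U T = \left(\left(-1 - 6\right) - 2\right) \frac{1}{16} \left(-3\right) = \left(-7 - 2\right) \frac{1}{16} \left(-3\right) = \left(-9\right) \frac{1}{16} \left(-3\right) = \left(- \frac{9}{16}\right) \left(-3\right) = \frac{27}{16}$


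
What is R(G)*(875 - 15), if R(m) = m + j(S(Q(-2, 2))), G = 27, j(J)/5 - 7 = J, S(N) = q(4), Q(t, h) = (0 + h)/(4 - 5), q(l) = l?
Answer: 70520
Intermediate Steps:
Q(t, h) = -h (Q(t, h) = h/(-1) = h*(-1) = -h)
S(N) = 4
j(J) = 35 + 5*J
R(m) = 55 + m (R(m) = m + (35 + 5*4) = m + (35 + 20) = m + 55 = 55 + m)
R(G)*(875 - 15) = (55 + 27)*(875 - 15) = 82*860 = 70520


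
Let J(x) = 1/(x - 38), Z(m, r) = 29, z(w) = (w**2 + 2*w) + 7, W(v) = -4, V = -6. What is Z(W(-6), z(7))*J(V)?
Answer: -29/44 ≈ -0.65909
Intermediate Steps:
z(w) = 7 + w**2 + 2*w
J(x) = 1/(-38 + x)
Z(W(-6), z(7))*J(V) = 29/(-38 - 6) = 29/(-44) = 29*(-1/44) = -29/44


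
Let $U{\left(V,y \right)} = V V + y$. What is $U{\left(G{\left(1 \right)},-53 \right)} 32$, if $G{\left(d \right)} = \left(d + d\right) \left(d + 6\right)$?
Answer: $4576$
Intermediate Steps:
$G{\left(d \right)} = 2 d \left(6 + d\right)$
$U{\left(V,y \right)} = y + V^{2}$ ($U{\left(V,y \right)} = V^{2} + y = y + V^{2}$)
$U{\left(G{\left(1 \right)},-53 \right)} 32 = \left(-53 + \left(2 \cdot 1 \left(6 + 1\right)\right)^{2}\right) 32 = \left(-53 + \left(2 \cdot 1 \cdot 7\right)^{2}\right) 32 = \left(-53 + 14^{2}\right) 32 = \left(-53 + 196\right) 32 = 143 \cdot 32 = 4576$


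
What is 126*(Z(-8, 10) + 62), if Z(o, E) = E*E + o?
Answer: 19404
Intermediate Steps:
Z(o, E) = o + E**2 (Z(o, E) = E**2 + o = o + E**2)
126*(Z(-8, 10) + 62) = 126*((-8 + 10**2) + 62) = 126*((-8 + 100) + 62) = 126*(92 + 62) = 126*154 = 19404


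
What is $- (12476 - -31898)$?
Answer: $-44374$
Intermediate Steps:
$- (12476 - -31898) = - (12476 + 31898) = \left(-1\right) 44374 = -44374$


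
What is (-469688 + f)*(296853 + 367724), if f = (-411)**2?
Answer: -199882830559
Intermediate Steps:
f = 168921
(-469688 + f)*(296853 + 367724) = (-469688 + 168921)*(296853 + 367724) = -300767*664577 = -199882830559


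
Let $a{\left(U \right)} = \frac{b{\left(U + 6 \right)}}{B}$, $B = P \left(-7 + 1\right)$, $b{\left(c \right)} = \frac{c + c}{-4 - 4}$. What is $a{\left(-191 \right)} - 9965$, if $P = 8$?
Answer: $- \frac{1913465}{192} \approx -9966.0$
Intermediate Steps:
$b{\left(c \right)} = - \frac{c}{4}$ ($b{\left(c \right)} = \frac{2 c}{-8} = 2 c \left(- \frac{1}{8}\right) = - \frac{c}{4}$)
$B = -48$ ($B = 8 \left(-7 + 1\right) = 8 \left(-6\right) = -48$)
$a{\left(U \right)} = \frac{1}{32} + \frac{U}{192}$ ($a{\left(U \right)} = \frac{\left(- \frac{1}{4}\right) \left(U + 6\right)}{-48} = - \frac{6 + U}{4} \left(- \frac{1}{48}\right) = \left(- \frac{3}{2} - \frac{U}{4}\right) \left(- \frac{1}{48}\right) = \frac{1}{32} + \frac{U}{192}$)
$a{\left(-191 \right)} - 9965 = \left(\frac{1}{32} + \frac{1}{192} \left(-191\right)\right) - 9965 = \left(\frac{1}{32} - \frac{191}{192}\right) - 9965 = - \frac{185}{192} - 9965 = - \frac{1913465}{192}$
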